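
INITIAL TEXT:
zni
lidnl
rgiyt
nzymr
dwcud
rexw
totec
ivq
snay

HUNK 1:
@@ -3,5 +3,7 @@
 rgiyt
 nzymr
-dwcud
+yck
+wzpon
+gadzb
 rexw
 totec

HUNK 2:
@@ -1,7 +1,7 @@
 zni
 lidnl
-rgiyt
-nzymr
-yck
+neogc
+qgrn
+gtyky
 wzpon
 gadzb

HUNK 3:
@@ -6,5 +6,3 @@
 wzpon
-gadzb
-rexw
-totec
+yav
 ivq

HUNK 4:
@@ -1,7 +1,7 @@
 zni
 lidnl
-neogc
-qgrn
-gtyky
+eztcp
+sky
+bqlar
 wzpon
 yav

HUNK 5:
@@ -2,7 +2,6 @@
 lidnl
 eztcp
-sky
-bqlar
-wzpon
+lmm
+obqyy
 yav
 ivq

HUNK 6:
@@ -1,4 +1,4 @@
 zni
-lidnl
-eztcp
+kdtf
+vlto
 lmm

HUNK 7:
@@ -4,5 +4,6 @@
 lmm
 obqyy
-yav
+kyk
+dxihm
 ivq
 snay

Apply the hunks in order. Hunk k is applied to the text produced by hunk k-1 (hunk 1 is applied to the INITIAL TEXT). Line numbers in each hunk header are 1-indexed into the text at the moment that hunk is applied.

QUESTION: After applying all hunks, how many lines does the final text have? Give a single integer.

Hunk 1: at line 3 remove [dwcud] add [yck,wzpon,gadzb] -> 11 lines: zni lidnl rgiyt nzymr yck wzpon gadzb rexw totec ivq snay
Hunk 2: at line 1 remove [rgiyt,nzymr,yck] add [neogc,qgrn,gtyky] -> 11 lines: zni lidnl neogc qgrn gtyky wzpon gadzb rexw totec ivq snay
Hunk 3: at line 6 remove [gadzb,rexw,totec] add [yav] -> 9 lines: zni lidnl neogc qgrn gtyky wzpon yav ivq snay
Hunk 4: at line 1 remove [neogc,qgrn,gtyky] add [eztcp,sky,bqlar] -> 9 lines: zni lidnl eztcp sky bqlar wzpon yav ivq snay
Hunk 5: at line 2 remove [sky,bqlar,wzpon] add [lmm,obqyy] -> 8 lines: zni lidnl eztcp lmm obqyy yav ivq snay
Hunk 6: at line 1 remove [lidnl,eztcp] add [kdtf,vlto] -> 8 lines: zni kdtf vlto lmm obqyy yav ivq snay
Hunk 7: at line 4 remove [yav] add [kyk,dxihm] -> 9 lines: zni kdtf vlto lmm obqyy kyk dxihm ivq snay
Final line count: 9

Answer: 9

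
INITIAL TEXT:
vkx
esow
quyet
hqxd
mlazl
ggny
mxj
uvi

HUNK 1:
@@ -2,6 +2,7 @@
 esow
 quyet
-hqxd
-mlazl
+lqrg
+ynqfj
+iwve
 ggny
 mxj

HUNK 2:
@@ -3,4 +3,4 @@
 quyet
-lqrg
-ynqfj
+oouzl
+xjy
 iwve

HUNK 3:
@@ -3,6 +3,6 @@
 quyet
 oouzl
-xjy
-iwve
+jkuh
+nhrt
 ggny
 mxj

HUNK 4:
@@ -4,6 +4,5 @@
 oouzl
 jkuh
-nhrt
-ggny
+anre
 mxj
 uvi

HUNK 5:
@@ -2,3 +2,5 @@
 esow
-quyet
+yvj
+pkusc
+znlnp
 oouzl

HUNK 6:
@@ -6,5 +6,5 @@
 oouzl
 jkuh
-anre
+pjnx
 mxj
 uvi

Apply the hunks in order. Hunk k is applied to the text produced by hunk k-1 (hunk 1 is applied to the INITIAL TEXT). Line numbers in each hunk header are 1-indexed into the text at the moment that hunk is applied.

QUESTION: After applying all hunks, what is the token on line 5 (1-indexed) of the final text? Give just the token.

Hunk 1: at line 2 remove [hqxd,mlazl] add [lqrg,ynqfj,iwve] -> 9 lines: vkx esow quyet lqrg ynqfj iwve ggny mxj uvi
Hunk 2: at line 3 remove [lqrg,ynqfj] add [oouzl,xjy] -> 9 lines: vkx esow quyet oouzl xjy iwve ggny mxj uvi
Hunk 3: at line 3 remove [xjy,iwve] add [jkuh,nhrt] -> 9 lines: vkx esow quyet oouzl jkuh nhrt ggny mxj uvi
Hunk 4: at line 4 remove [nhrt,ggny] add [anre] -> 8 lines: vkx esow quyet oouzl jkuh anre mxj uvi
Hunk 5: at line 2 remove [quyet] add [yvj,pkusc,znlnp] -> 10 lines: vkx esow yvj pkusc znlnp oouzl jkuh anre mxj uvi
Hunk 6: at line 6 remove [anre] add [pjnx] -> 10 lines: vkx esow yvj pkusc znlnp oouzl jkuh pjnx mxj uvi
Final line 5: znlnp

Answer: znlnp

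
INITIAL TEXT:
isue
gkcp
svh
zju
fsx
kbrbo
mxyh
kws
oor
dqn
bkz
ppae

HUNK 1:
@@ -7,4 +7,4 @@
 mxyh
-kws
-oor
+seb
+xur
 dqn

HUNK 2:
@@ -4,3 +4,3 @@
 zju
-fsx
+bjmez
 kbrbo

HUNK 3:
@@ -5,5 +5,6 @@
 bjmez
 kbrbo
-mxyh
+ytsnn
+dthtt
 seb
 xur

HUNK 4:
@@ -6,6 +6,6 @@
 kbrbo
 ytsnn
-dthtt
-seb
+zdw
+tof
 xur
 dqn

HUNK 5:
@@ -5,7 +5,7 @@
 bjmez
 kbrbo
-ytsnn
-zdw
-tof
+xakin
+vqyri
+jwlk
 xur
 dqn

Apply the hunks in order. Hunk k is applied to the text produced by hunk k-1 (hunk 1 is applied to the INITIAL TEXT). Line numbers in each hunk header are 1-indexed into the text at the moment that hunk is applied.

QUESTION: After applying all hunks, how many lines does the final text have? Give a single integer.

Hunk 1: at line 7 remove [kws,oor] add [seb,xur] -> 12 lines: isue gkcp svh zju fsx kbrbo mxyh seb xur dqn bkz ppae
Hunk 2: at line 4 remove [fsx] add [bjmez] -> 12 lines: isue gkcp svh zju bjmez kbrbo mxyh seb xur dqn bkz ppae
Hunk 3: at line 5 remove [mxyh] add [ytsnn,dthtt] -> 13 lines: isue gkcp svh zju bjmez kbrbo ytsnn dthtt seb xur dqn bkz ppae
Hunk 4: at line 6 remove [dthtt,seb] add [zdw,tof] -> 13 lines: isue gkcp svh zju bjmez kbrbo ytsnn zdw tof xur dqn bkz ppae
Hunk 5: at line 5 remove [ytsnn,zdw,tof] add [xakin,vqyri,jwlk] -> 13 lines: isue gkcp svh zju bjmez kbrbo xakin vqyri jwlk xur dqn bkz ppae
Final line count: 13

Answer: 13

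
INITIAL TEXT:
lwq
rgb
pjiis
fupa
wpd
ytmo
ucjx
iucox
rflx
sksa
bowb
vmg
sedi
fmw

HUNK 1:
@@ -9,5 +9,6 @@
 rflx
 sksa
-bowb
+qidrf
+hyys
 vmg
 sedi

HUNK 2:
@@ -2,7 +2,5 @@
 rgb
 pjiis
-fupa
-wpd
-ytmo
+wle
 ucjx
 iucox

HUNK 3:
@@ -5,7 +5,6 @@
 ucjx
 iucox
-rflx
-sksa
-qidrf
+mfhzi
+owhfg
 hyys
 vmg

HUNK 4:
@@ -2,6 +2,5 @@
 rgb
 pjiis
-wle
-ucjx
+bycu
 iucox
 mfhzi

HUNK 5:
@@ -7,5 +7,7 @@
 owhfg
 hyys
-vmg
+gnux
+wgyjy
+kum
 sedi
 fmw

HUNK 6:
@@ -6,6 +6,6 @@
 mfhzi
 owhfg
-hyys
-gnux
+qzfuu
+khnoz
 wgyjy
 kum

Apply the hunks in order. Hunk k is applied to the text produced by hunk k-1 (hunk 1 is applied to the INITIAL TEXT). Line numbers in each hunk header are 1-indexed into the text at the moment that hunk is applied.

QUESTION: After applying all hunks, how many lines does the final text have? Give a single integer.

Hunk 1: at line 9 remove [bowb] add [qidrf,hyys] -> 15 lines: lwq rgb pjiis fupa wpd ytmo ucjx iucox rflx sksa qidrf hyys vmg sedi fmw
Hunk 2: at line 2 remove [fupa,wpd,ytmo] add [wle] -> 13 lines: lwq rgb pjiis wle ucjx iucox rflx sksa qidrf hyys vmg sedi fmw
Hunk 3: at line 5 remove [rflx,sksa,qidrf] add [mfhzi,owhfg] -> 12 lines: lwq rgb pjiis wle ucjx iucox mfhzi owhfg hyys vmg sedi fmw
Hunk 4: at line 2 remove [wle,ucjx] add [bycu] -> 11 lines: lwq rgb pjiis bycu iucox mfhzi owhfg hyys vmg sedi fmw
Hunk 5: at line 7 remove [vmg] add [gnux,wgyjy,kum] -> 13 lines: lwq rgb pjiis bycu iucox mfhzi owhfg hyys gnux wgyjy kum sedi fmw
Hunk 6: at line 6 remove [hyys,gnux] add [qzfuu,khnoz] -> 13 lines: lwq rgb pjiis bycu iucox mfhzi owhfg qzfuu khnoz wgyjy kum sedi fmw
Final line count: 13

Answer: 13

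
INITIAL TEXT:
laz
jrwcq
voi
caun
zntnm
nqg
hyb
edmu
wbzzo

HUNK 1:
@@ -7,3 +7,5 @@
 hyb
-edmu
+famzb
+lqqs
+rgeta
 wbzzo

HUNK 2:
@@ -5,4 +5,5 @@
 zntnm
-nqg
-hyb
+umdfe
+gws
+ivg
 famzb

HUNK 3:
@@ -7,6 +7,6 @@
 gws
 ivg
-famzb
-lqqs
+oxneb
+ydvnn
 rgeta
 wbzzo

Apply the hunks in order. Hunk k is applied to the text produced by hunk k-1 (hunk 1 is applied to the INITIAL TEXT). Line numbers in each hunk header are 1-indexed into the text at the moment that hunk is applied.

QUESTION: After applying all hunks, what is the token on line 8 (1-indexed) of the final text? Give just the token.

Hunk 1: at line 7 remove [edmu] add [famzb,lqqs,rgeta] -> 11 lines: laz jrwcq voi caun zntnm nqg hyb famzb lqqs rgeta wbzzo
Hunk 2: at line 5 remove [nqg,hyb] add [umdfe,gws,ivg] -> 12 lines: laz jrwcq voi caun zntnm umdfe gws ivg famzb lqqs rgeta wbzzo
Hunk 3: at line 7 remove [famzb,lqqs] add [oxneb,ydvnn] -> 12 lines: laz jrwcq voi caun zntnm umdfe gws ivg oxneb ydvnn rgeta wbzzo
Final line 8: ivg

Answer: ivg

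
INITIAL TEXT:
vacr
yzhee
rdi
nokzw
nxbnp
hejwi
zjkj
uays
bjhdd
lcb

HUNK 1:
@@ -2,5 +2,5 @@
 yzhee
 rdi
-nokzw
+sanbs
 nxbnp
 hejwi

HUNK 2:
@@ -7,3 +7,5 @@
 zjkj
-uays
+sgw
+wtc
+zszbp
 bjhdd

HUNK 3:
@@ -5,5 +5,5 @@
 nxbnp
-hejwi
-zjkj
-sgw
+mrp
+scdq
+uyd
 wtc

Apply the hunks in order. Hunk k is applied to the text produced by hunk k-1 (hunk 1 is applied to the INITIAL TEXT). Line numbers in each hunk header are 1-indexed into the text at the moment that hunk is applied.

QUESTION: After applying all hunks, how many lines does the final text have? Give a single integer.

Hunk 1: at line 2 remove [nokzw] add [sanbs] -> 10 lines: vacr yzhee rdi sanbs nxbnp hejwi zjkj uays bjhdd lcb
Hunk 2: at line 7 remove [uays] add [sgw,wtc,zszbp] -> 12 lines: vacr yzhee rdi sanbs nxbnp hejwi zjkj sgw wtc zszbp bjhdd lcb
Hunk 3: at line 5 remove [hejwi,zjkj,sgw] add [mrp,scdq,uyd] -> 12 lines: vacr yzhee rdi sanbs nxbnp mrp scdq uyd wtc zszbp bjhdd lcb
Final line count: 12

Answer: 12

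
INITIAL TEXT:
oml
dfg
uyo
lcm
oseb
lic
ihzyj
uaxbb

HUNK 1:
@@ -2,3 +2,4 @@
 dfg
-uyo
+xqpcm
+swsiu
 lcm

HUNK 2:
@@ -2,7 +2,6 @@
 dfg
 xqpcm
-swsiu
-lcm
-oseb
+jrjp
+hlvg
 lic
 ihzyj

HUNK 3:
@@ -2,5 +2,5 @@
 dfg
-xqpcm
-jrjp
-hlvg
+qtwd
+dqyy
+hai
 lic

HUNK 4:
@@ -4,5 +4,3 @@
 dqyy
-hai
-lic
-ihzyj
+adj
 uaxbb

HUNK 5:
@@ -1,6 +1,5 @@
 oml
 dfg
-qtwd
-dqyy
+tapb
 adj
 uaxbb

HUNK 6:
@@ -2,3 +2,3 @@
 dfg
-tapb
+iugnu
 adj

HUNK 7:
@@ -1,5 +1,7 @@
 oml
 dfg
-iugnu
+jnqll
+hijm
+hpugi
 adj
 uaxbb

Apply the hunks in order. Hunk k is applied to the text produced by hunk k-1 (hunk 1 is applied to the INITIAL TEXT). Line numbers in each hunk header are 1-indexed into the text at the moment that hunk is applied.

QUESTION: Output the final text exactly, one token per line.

Hunk 1: at line 2 remove [uyo] add [xqpcm,swsiu] -> 9 lines: oml dfg xqpcm swsiu lcm oseb lic ihzyj uaxbb
Hunk 2: at line 2 remove [swsiu,lcm,oseb] add [jrjp,hlvg] -> 8 lines: oml dfg xqpcm jrjp hlvg lic ihzyj uaxbb
Hunk 3: at line 2 remove [xqpcm,jrjp,hlvg] add [qtwd,dqyy,hai] -> 8 lines: oml dfg qtwd dqyy hai lic ihzyj uaxbb
Hunk 4: at line 4 remove [hai,lic,ihzyj] add [adj] -> 6 lines: oml dfg qtwd dqyy adj uaxbb
Hunk 5: at line 1 remove [qtwd,dqyy] add [tapb] -> 5 lines: oml dfg tapb adj uaxbb
Hunk 6: at line 2 remove [tapb] add [iugnu] -> 5 lines: oml dfg iugnu adj uaxbb
Hunk 7: at line 1 remove [iugnu] add [jnqll,hijm,hpugi] -> 7 lines: oml dfg jnqll hijm hpugi adj uaxbb

Answer: oml
dfg
jnqll
hijm
hpugi
adj
uaxbb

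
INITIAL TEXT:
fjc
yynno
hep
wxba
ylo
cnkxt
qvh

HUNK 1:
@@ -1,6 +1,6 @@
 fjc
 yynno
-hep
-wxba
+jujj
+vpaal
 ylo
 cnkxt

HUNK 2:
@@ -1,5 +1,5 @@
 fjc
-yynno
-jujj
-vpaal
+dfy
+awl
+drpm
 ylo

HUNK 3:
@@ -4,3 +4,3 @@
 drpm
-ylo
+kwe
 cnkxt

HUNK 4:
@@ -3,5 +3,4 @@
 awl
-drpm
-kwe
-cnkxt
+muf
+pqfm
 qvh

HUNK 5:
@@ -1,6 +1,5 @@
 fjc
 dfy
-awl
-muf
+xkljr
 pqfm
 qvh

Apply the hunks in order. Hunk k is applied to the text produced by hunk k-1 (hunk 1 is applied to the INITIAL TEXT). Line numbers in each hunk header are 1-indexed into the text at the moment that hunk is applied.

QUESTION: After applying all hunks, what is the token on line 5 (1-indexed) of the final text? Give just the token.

Answer: qvh

Derivation:
Hunk 1: at line 1 remove [hep,wxba] add [jujj,vpaal] -> 7 lines: fjc yynno jujj vpaal ylo cnkxt qvh
Hunk 2: at line 1 remove [yynno,jujj,vpaal] add [dfy,awl,drpm] -> 7 lines: fjc dfy awl drpm ylo cnkxt qvh
Hunk 3: at line 4 remove [ylo] add [kwe] -> 7 lines: fjc dfy awl drpm kwe cnkxt qvh
Hunk 4: at line 3 remove [drpm,kwe,cnkxt] add [muf,pqfm] -> 6 lines: fjc dfy awl muf pqfm qvh
Hunk 5: at line 1 remove [awl,muf] add [xkljr] -> 5 lines: fjc dfy xkljr pqfm qvh
Final line 5: qvh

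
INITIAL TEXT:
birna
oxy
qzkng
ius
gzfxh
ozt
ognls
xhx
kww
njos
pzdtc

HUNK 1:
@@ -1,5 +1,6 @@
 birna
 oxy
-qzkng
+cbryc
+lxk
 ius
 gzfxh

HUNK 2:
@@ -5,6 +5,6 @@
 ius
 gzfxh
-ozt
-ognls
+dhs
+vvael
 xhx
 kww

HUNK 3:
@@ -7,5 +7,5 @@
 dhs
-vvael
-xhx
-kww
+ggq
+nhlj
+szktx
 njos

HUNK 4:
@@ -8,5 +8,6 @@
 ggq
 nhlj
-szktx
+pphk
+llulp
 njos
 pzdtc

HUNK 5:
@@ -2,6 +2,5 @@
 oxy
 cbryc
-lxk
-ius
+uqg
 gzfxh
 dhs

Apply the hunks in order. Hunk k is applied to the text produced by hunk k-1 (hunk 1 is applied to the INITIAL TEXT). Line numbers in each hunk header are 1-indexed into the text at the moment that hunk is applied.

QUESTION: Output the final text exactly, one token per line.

Hunk 1: at line 1 remove [qzkng] add [cbryc,lxk] -> 12 lines: birna oxy cbryc lxk ius gzfxh ozt ognls xhx kww njos pzdtc
Hunk 2: at line 5 remove [ozt,ognls] add [dhs,vvael] -> 12 lines: birna oxy cbryc lxk ius gzfxh dhs vvael xhx kww njos pzdtc
Hunk 3: at line 7 remove [vvael,xhx,kww] add [ggq,nhlj,szktx] -> 12 lines: birna oxy cbryc lxk ius gzfxh dhs ggq nhlj szktx njos pzdtc
Hunk 4: at line 8 remove [szktx] add [pphk,llulp] -> 13 lines: birna oxy cbryc lxk ius gzfxh dhs ggq nhlj pphk llulp njos pzdtc
Hunk 5: at line 2 remove [lxk,ius] add [uqg] -> 12 lines: birna oxy cbryc uqg gzfxh dhs ggq nhlj pphk llulp njos pzdtc

Answer: birna
oxy
cbryc
uqg
gzfxh
dhs
ggq
nhlj
pphk
llulp
njos
pzdtc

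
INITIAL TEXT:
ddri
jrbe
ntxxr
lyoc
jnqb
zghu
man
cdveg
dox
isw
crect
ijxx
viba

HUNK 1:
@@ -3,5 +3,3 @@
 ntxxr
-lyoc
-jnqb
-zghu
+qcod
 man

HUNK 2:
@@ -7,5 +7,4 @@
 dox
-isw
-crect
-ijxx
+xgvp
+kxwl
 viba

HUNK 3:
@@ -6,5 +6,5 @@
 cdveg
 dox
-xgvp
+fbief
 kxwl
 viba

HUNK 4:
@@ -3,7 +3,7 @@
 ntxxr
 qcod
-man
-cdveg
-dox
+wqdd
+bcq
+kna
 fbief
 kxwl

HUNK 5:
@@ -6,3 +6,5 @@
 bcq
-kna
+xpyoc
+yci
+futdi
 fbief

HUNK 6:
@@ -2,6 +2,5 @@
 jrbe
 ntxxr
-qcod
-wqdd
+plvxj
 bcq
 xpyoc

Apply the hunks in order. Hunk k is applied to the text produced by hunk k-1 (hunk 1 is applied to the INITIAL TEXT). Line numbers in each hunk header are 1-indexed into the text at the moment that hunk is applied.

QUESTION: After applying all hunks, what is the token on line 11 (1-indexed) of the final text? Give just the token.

Answer: viba

Derivation:
Hunk 1: at line 3 remove [lyoc,jnqb,zghu] add [qcod] -> 11 lines: ddri jrbe ntxxr qcod man cdveg dox isw crect ijxx viba
Hunk 2: at line 7 remove [isw,crect,ijxx] add [xgvp,kxwl] -> 10 lines: ddri jrbe ntxxr qcod man cdveg dox xgvp kxwl viba
Hunk 3: at line 6 remove [xgvp] add [fbief] -> 10 lines: ddri jrbe ntxxr qcod man cdveg dox fbief kxwl viba
Hunk 4: at line 3 remove [man,cdveg,dox] add [wqdd,bcq,kna] -> 10 lines: ddri jrbe ntxxr qcod wqdd bcq kna fbief kxwl viba
Hunk 5: at line 6 remove [kna] add [xpyoc,yci,futdi] -> 12 lines: ddri jrbe ntxxr qcod wqdd bcq xpyoc yci futdi fbief kxwl viba
Hunk 6: at line 2 remove [qcod,wqdd] add [plvxj] -> 11 lines: ddri jrbe ntxxr plvxj bcq xpyoc yci futdi fbief kxwl viba
Final line 11: viba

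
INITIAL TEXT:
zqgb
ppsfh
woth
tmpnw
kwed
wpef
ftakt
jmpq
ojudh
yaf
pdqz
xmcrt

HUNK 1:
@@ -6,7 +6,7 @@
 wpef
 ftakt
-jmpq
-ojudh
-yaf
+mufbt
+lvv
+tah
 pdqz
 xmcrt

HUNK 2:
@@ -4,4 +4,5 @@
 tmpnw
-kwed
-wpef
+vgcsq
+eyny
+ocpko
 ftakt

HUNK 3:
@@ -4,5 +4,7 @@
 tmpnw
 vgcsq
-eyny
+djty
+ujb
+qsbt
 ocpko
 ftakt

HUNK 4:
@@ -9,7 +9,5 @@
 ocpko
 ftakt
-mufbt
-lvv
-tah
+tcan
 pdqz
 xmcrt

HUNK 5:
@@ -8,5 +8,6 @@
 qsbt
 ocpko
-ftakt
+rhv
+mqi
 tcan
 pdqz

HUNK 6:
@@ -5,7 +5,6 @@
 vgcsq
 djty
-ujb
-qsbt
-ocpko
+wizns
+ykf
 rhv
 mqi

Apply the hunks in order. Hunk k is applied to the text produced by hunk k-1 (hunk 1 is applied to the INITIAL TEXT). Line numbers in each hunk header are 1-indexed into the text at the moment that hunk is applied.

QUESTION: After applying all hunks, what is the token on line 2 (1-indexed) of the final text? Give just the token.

Answer: ppsfh

Derivation:
Hunk 1: at line 6 remove [jmpq,ojudh,yaf] add [mufbt,lvv,tah] -> 12 lines: zqgb ppsfh woth tmpnw kwed wpef ftakt mufbt lvv tah pdqz xmcrt
Hunk 2: at line 4 remove [kwed,wpef] add [vgcsq,eyny,ocpko] -> 13 lines: zqgb ppsfh woth tmpnw vgcsq eyny ocpko ftakt mufbt lvv tah pdqz xmcrt
Hunk 3: at line 4 remove [eyny] add [djty,ujb,qsbt] -> 15 lines: zqgb ppsfh woth tmpnw vgcsq djty ujb qsbt ocpko ftakt mufbt lvv tah pdqz xmcrt
Hunk 4: at line 9 remove [mufbt,lvv,tah] add [tcan] -> 13 lines: zqgb ppsfh woth tmpnw vgcsq djty ujb qsbt ocpko ftakt tcan pdqz xmcrt
Hunk 5: at line 8 remove [ftakt] add [rhv,mqi] -> 14 lines: zqgb ppsfh woth tmpnw vgcsq djty ujb qsbt ocpko rhv mqi tcan pdqz xmcrt
Hunk 6: at line 5 remove [ujb,qsbt,ocpko] add [wizns,ykf] -> 13 lines: zqgb ppsfh woth tmpnw vgcsq djty wizns ykf rhv mqi tcan pdqz xmcrt
Final line 2: ppsfh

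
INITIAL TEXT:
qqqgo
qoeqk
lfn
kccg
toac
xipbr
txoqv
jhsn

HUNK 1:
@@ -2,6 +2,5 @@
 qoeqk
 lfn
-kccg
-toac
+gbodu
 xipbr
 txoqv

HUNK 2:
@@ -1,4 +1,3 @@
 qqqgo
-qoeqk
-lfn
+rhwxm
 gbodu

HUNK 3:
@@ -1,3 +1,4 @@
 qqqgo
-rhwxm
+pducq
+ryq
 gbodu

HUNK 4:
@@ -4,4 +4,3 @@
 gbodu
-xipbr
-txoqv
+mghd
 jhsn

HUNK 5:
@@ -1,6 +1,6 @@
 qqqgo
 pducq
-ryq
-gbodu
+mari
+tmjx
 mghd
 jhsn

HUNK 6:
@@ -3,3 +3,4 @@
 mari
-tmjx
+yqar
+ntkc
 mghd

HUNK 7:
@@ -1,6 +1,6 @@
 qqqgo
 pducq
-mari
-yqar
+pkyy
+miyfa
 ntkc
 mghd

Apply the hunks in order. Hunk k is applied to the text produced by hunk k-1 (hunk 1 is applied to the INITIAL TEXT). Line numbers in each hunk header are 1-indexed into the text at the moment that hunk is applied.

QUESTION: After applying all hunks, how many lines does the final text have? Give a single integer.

Hunk 1: at line 2 remove [kccg,toac] add [gbodu] -> 7 lines: qqqgo qoeqk lfn gbodu xipbr txoqv jhsn
Hunk 2: at line 1 remove [qoeqk,lfn] add [rhwxm] -> 6 lines: qqqgo rhwxm gbodu xipbr txoqv jhsn
Hunk 3: at line 1 remove [rhwxm] add [pducq,ryq] -> 7 lines: qqqgo pducq ryq gbodu xipbr txoqv jhsn
Hunk 4: at line 4 remove [xipbr,txoqv] add [mghd] -> 6 lines: qqqgo pducq ryq gbodu mghd jhsn
Hunk 5: at line 1 remove [ryq,gbodu] add [mari,tmjx] -> 6 lines: qqqgo pducq mari tmjx mghd jhsn
Hunk 6: at line 3 remove [tmjx] add [yqar,ntkc] -> 7 lines: qqqgo pducq mari yqar ntkc mghd jhsn
Hunk 7: at line 1 remove [mari,yqar] add [pkyy,miyfa] -> 7 lines: qqqgo pducq pkyy miyfa ntkc mghd jhsn
Final line count: 7

Answer: 7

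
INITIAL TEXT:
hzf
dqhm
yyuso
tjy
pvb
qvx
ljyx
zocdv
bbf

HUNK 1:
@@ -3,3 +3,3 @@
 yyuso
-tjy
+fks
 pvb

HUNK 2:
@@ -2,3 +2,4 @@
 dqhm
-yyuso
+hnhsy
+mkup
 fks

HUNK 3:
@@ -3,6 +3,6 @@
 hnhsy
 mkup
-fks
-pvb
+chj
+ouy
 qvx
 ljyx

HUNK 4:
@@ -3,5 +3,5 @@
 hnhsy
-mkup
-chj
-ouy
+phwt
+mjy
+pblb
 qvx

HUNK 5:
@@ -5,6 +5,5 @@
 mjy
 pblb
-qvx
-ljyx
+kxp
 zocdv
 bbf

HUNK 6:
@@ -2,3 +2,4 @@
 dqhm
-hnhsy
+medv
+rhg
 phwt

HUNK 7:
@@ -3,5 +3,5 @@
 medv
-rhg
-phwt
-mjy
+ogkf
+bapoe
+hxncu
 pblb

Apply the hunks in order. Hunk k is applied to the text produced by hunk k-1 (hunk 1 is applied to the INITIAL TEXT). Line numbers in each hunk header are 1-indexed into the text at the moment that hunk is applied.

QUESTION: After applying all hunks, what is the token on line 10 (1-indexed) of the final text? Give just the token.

Hunk 1: at line 3 remove [tjy] add [fks] -> 9 lines: hzf dqhm yyuso fks pvb qvx ljyx zocdv bbf
Hunk 2: at line 2 remove [yyuso] add [hnhsy,mkup] -> 10 lines: hzf dqhm hnhsy mkup fks pvb qvx ljyx zocdv bbf
Hunk 3: at line 3 remove [fks,pvb] add [chj,ouy] -> 10 lines: hzf dqhm hnhsy mkup chj ouy qvx ljyx zocdv bbf
Hunk 4: at line 3 remove [mkup,chj,ouy] add [phwt,mjy,pblb] -> 10 lines: hzf dqhm hnhsy phwt mjy pblb qvx ljyx zocdv bbf
Hunk 5: at line 5 remove [qvx,ljyx] add [kxp] -> 9 lines: hzf dqhm hnhsy phwt mjy pblb kxp zocdv bbf
Hunk 6: at line 2 remove [hnhsy] add [medv,rhg] -> 10 lines: hzf dqhm medv rhg phwt mjy pblb kxp zocdv bbf
Hunk 7: at line 3 remove [rhg,phwt,mjy] add [ogkf,bapoe,hxncu] -> 10 lines: hzf dqhm medv ogkf bapoe hxncu pblb kxp zocdv bbf
Final line 10: bbf

Answer: bbf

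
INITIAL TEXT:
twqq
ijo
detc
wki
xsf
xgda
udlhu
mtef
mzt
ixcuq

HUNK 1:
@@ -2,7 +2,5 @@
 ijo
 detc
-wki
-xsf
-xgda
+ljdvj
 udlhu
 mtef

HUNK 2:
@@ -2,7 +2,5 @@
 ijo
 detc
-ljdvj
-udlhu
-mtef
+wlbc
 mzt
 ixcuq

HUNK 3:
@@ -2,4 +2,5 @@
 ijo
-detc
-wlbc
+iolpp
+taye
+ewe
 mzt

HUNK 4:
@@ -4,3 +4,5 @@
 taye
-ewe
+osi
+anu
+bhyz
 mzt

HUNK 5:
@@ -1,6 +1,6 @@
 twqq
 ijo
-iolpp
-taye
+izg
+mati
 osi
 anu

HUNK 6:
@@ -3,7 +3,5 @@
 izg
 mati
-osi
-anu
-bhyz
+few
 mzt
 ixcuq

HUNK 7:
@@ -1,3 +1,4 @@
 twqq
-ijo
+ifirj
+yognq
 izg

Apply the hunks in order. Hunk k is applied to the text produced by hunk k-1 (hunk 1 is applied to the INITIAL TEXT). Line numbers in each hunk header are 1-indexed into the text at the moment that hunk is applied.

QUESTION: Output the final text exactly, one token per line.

Hunk 1: at line 2 remove [wki,xsf,xgda] add [ljdvj] -> 8 lines: twqq ijo detc ljdvj udlhu mtef mzt ixcuq
Hunk 2: at line 2 remove [ljdvj,udlhu,mtef] add [wlbc] -> 6 lines: twqq ijo detc wlbc mzt ixcuq
Hunk 3: at line 2 remove [detc,wlbc] add [iolpp,taye,ewe] -> 7 lines: twqq ijo iolpp taye ewe mzt ixcuq
Hunk 4: at line 4 remove [ewe] add [osi,anu,bhyz] -> 9 lines: twqq ijo iolpp taye osi anu bhyz mzt ixcuq
Hunk 5: at line 1 remove [iolpp,taye] add [izg,mati] -> 9 lines: twqq ijo izg mati osi anu bhyz mzt ixcuq
Hunk 6: at line 3 remove [osi,anu,bhyz] add [few] -> 7 lines: twqq ijo izg mati few mzt ixcuq
Hunk 7: at line 1 remove [ijo] add [ifirj,yognq] -> 8 lines: twqq ifirj yognq izg mati few mzt ixcuq

Answer: twqq
ifirj
yognq
izg
mati
few
mzt
ixcuq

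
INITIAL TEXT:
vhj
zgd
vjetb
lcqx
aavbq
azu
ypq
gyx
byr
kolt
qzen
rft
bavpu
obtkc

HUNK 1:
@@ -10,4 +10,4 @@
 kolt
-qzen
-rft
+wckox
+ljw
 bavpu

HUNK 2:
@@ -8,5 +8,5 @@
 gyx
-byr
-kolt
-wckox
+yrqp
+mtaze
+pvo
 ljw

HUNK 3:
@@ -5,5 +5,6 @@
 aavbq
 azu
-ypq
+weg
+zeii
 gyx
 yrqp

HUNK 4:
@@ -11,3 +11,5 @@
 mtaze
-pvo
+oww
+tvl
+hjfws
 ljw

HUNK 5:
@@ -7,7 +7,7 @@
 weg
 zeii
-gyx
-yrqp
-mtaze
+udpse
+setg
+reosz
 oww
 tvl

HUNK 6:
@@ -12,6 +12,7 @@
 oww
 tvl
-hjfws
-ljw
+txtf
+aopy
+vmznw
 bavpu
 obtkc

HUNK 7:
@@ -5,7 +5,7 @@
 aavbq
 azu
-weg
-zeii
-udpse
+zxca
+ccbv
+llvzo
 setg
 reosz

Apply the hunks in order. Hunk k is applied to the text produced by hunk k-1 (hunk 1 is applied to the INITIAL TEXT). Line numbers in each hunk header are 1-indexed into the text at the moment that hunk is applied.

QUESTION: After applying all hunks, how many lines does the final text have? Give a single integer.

Answer: 18

Derivation:
Hunk 1: at line 10 remove [qzen,rft] add [wckox,ljw] -> 14 lines: vhj zgd vjetb lcqx aavbq azu ypq gyx byr kolt wckox ljw bavpu obtkc
Hunk 2: at line 8 remove [byr,kolt,wckox] add [yrqp,mtaze,pvo] -> 14 lines: vhj zgd vjetb lcqx aavbq azu ypq gyx yrqp mtaze pvo ljw bavpu obtkc
Hunk 3: at line 5 remove [ypq] add [weg,zeii] -> 15 lines: vhj zgd vjetb lcqx aavbq azu weg zeii gyx yrqp mtaze pvo ljw bavpu obtkc
Hunk 4: at line 11 remove [pvo] add [oww,tvl,hjfws] -> 17 lines: vhj zgd vjetb lcqx aavbq azu weg zeii gyx yrqp mtaze oww tvl hjfws ljw bavpu obtkc
Hunk 5: at line 7 remove [gyx,yrqp,mtaze] add [udpse,setg,reosz] -> 17 lines: vhj zgd vjetb lcqx aavbq azu weg zeii udpse setg reosz oww tvl hjfws ljw bavpu obtkc
Hunk 6: at line 12 remove [hjfws,ljw] add [txtf,aopy,vmznw] -> 18 lines: vhj zgd vjetb lcqx aavbq azu weg zeii udpse setg reosz oww tvl txtf aopy vmznw bavpu obtkc
Hunk 7: at line 5 remove [weg,zeii,udpse] add [zxca,ccbv,llvzo] -> 18 lines: vhj zgd vjetb lcqx aavbq azu zxca ccbv llvzo setg reosz oww tvl txtf aopy vmznw bavpu obtkc
Final line count: 18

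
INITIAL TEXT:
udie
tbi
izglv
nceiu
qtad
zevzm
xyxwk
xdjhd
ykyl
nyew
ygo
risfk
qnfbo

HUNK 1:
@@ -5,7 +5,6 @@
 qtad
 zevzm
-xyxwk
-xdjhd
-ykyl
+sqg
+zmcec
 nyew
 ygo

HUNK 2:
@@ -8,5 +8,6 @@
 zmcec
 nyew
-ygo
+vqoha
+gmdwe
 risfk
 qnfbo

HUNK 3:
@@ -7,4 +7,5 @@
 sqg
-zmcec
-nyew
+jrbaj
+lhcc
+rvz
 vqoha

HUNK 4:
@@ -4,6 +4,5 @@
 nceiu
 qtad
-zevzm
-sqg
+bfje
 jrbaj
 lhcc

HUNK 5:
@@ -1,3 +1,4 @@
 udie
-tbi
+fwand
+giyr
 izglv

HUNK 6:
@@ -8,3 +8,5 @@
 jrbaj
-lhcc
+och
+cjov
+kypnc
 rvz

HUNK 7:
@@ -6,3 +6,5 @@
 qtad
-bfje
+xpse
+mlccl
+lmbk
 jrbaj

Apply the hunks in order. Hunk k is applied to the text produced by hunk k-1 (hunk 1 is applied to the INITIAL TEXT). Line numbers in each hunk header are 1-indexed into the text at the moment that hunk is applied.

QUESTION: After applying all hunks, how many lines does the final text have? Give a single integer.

Hunk 1: at line 5 remove [xyxwk,xdjhd,ykyl] add [sqg,zmcec] -> 12 lines: udie tbi izglv nceiu qtad zevzm sqg zmcec nyew ygo risfk qnfbo
Hunk 2: at line 8 remove [ygo] add [vqoha,gmdwe] -> 13 lines: udie tbi izglv nceiu qtad zevzm sqg zmcec nyew vqoha gmdwe risfk qnfbo
Hunk 3: at line 7 remove [zmcec,nyew] add [jrbaj,lhcc,rvz] -> 14 lines: udie tbi izglv nceiu qtad zevzm sqg jrbaj lhcc rvz vqoha gmdwe risfk qnfbo
Hunk 4: at line 4 remove [zevzm,sqg] add [bfje] -> 13 lines: udie tbi izglv nceiu qtad bfje jrbaj lhcc rvz vqoha gmdwe risfk qnfbo
Hunk 5: at line 1 remove [tbi] add [fwand,giyr] -> 14 lines: udie fwand giyr izglv nceiu qtad bfje jrbaj lhcc rvz vqoha gmdwe risfk qnfbo
Hunk 6: at line 8 remove [lhcc] add [och,cjov,kypnc] -> 16 lines: udie fwand giyr izglv nceiu qtad bfje jrbaj och cjov kypnc rvz vqoha gmdwe risfk qnfbo
Hunk 7: at line 6 remove [bfje] add [xpse,mlccl,lmbk] -> 18 lines: udie fwand giyr izglv nceiu qtad xpse mlccl lmbk jrbaj och cjov kypnc rvz vqoha gmdwe risfk qnfbo
Final line count: 18

Answer: 18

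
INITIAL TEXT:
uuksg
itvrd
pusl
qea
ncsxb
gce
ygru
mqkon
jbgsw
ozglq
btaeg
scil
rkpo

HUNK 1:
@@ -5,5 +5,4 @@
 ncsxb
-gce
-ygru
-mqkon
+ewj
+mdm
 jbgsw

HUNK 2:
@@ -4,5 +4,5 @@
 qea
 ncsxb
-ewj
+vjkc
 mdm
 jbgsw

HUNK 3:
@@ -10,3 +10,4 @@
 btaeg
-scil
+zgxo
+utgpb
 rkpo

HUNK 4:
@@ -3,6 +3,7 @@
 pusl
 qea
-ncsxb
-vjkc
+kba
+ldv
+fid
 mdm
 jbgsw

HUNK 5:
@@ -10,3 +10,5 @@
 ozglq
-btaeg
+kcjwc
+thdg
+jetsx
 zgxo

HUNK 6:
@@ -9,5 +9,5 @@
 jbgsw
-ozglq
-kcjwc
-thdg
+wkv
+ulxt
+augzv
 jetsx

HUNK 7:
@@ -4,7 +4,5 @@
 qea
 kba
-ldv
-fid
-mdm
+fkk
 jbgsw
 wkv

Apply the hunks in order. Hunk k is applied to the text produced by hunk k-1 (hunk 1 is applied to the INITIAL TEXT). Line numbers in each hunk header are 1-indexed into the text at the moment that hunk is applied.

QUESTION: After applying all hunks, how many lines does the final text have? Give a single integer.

Answer: 14

Derivation:
Hunk 1: at line 5 remove [gce,ygru,mqkon] add [ewj,mdm] -> 12 lines: uuksg itvrd pusl qea ncsxb ewj mdm jbgsw ozglq btaeg scil rkpo
Hunk 2: at line 4 remove [ewj] add [vjkc] -> 12 lines: uuksg itvrd pusl qea ncsxb vjkc mdm jbgsw ozglq btaeg scil rkpo
Hunk 3: at line 10 remove [scil] add [zgxo,utgpb] -> 13 lines: uuksg itvrd pusl qea ncsxb vjkc mdm jbgsw ozglq btaeg zgxo utgpb rkpo
Hunk 4: at line 3 remove [ncsxb,vjkc] add [kba,ldv,fid] -> 14 lines: uuksg itvrd pusl qea kba ldv fid mdm jbgsw ozglq btaeg zgxo utgpb rkpo
Hunk 5: at line 10 remove [btaeg] add [kcjwc,thdg,jetsx] -> 16 lines: uuksg itvrd pusl qea kba ldv fid mdm jbgsw ozglq kcjwc thdg jetsx zgxo utgpb rkpo
Hunk 6: at line 9 remove [ozglq,kcjwc,thdg] add [wkv,ulxt,augzv] -> 16 lines: uuksg itvrd pusl qea kba ldv fid mdm jbgsw wkv ulxt augzv jetsx zgxo utgpb rkpo
Hunk 7: at line 4 remove [ldv,fid,mdm] add [fkk] -> 14 lines: uuksg itvrd pusl qea kba fkk jbgsw wkv ulxt augzv jetsx zgxo utgpb rkpo
Final line count: 14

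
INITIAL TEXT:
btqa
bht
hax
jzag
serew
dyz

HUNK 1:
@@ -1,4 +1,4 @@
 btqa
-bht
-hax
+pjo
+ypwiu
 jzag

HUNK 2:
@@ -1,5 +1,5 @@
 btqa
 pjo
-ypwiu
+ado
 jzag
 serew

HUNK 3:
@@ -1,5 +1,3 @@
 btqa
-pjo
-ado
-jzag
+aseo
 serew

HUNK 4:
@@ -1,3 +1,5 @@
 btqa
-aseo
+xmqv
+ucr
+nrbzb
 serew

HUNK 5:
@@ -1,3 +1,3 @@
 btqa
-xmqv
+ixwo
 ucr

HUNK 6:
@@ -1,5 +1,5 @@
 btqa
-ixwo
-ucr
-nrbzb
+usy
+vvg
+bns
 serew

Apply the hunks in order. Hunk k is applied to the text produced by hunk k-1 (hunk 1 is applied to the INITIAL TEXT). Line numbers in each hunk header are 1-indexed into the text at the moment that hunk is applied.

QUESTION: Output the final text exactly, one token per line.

Hunk 1: at line 1 remove [bht,hax] add [pjo,ypwiu] -> 6 lines: btqa pjo ypwiu jzag serew dyz
Hunk 2: at line 1 remove [ypwiu] add [ado] -> 6 lines: btqa pjo ado jzag serew dyz
Hunk 3: at line 1 remove [pjo,ado,jzag] add [aseo] -> 4 lines: btqa aseo serew dyz
Hunk 4: at line 1 remove [aseo] add [xmqv,ucr,nrbzb] -> 6 lines: btqa xmqv ucr nrbzb serew dyz
Hunk 5: at line 1 remove [xmqv] add [ixwo] -> 6 lines: btqa ixwo ucr nrbzb serew dyz
Hunk 6: at line 1 remove [ixwo,ucr,nrbzb] add [usy,vvg,bns] -> 6 lines: btqa usy vvg bns serew dyz

Answer: btqa
usy
vvg
bns
serew
dyz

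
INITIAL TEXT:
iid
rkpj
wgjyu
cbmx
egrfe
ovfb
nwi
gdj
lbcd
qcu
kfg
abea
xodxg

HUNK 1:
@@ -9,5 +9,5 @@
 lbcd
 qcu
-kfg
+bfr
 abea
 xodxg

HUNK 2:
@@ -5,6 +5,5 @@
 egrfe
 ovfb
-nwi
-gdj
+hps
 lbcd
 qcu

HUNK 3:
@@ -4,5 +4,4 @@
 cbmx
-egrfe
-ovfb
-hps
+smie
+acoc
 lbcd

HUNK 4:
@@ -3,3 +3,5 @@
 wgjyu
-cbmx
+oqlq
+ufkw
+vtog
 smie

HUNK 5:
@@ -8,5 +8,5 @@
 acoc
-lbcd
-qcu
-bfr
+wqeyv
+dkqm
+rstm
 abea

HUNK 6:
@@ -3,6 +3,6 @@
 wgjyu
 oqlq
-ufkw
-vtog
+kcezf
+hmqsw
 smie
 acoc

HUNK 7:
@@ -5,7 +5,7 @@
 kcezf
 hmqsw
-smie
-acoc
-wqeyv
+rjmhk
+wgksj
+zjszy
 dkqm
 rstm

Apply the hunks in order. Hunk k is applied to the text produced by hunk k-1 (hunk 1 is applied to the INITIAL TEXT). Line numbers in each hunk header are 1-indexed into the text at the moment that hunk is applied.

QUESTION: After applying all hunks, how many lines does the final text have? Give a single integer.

Answer: 13

Derivation:
Hunk 1: at line 9 remove [kfg] add [bfr] -> 13 lines: iid rkpj wgjyu cbmx egrfe ovfb nwi gdj lbcd qcu bfr abea xodxg
Hunk 2: at line 5 remove [nwi,gdj] add [hps] -> 12 lines: iid rkpj wgjyu cbmx egrfe ovfb hps lbcd qcu bfr abea xodxg
Hunk 3: at line 4 remove [egrfe,ovfb,hps] add [smie,acoc] -> 11 lines: iid rkpj wgjyu cbmx smie acoc lbcd qcu bfr abea xodxg
Hunk 4: at line 3 remove [cbmx] add [oqlq,ufkw,vtog] -> 13 lines: iid rkpj wgjyu oqlq ufkw vtog smie acoc lbcd qcu bfr abea xodxg
Hunk 5: at line 8 remove [lbcd,qcu,bfr] add [wqeyv,dkqm,rstm] -> 13 lines: iid rkpj wgjyu oqlq ufkw vtog smie acoc wqeyv dkqm rstm abea xodxg
Hunk 6: at line 3 remove [ufkw,vtog] add [kcezf,hmqsw] -> 13 lines: iid rkpj wgjyu oqlq kcezf hmqsw smie acoc wqeyv dkqm rstm abea xodxg
Hunk 7: at line 5 remove [smie,acoc,wqeyv] add [rjmhk,wgksj,zjszy] -> 13 lines: iid rkpj wgjyu oqlq kcezf hmqsw rjmhk wgksj zjszy dkqm rstm abea xodxg
Final line count: 13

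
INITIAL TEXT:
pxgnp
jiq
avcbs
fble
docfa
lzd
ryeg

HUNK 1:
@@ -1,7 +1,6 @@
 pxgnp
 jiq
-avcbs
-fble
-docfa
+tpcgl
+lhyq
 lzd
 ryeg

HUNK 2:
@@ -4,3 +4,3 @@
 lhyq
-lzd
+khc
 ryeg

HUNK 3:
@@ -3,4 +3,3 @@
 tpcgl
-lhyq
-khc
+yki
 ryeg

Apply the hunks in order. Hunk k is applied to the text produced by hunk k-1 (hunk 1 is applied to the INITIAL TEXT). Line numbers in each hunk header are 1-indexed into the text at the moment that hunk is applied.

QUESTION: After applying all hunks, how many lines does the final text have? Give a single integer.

Answer: 5

Derivation:
Hunk 1: at line 1 remove [avcbs,fble,docfa] add [tpcgl,lhyq] -> 6 lines: pxgnp jiq tpcgl lhyq lzd ryeg
Hunk 2: at line 4 remove [lzd] add [khc] -> 6 lines: pxgnp jiq tpcgl lhyq khc ryeg
Hunk 3: at line 3 remove [lhyq,khc] add [yki] -> 5 lines: pxgnp jiq tpcgl yki ryeg
Final line count: 5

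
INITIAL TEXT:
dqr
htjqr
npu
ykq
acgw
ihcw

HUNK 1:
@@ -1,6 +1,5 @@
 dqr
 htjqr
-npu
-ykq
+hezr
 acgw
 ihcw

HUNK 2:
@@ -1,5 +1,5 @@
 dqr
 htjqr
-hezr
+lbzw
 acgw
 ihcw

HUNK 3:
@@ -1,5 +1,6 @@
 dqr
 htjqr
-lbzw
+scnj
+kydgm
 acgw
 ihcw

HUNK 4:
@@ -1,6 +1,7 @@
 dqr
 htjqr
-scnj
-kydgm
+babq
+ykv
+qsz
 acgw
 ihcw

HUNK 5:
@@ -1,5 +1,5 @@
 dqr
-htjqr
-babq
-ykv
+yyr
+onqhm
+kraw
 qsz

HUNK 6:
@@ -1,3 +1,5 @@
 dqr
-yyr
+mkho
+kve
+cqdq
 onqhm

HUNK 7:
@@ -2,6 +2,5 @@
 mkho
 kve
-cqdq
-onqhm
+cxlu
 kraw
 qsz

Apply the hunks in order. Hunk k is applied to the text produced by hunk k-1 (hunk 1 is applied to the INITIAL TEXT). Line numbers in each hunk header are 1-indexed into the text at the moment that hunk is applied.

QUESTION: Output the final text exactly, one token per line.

Hunk 1: at line 1 remove [npu,ykq] add [hezr] -> 5 lines: dqr htjqr hezr acgw ihcw
Hunk 2: at line 1 remove [hezr] add [lbzw] -> 5 lines: dqr htjqr lbzw acgw ihcw
Hunk 3: at line 1 remove [lbzw] add [scnj,kydgm] -> 6 lines: dqr htjqr scnj kydgm acgw ihcw
Hunk 4: at line 1 remove [scnj,kydgm] add [babq,ykv,qsz] -> 7 lines: dqr htjqr babq ykv qsz acgw ihcw
Hunk 5: at line 1 remove [htjqr,babq,ykv] add [yyr,onqhm,kraw] -> 7 lines: dqr yyr onqhm kraw qsz acgw ihcw
Hunk 6: at line 1 remove [yyr] add [mkho,kve,cqdq] -> 9 lines: dqr mkho kve cqdq onqhm kraw qsz acgw ihcw
Hunk 7: at line 2 remove [cqdq,onqhm] add [cxlu] -> 8 lines: dqr mkho kve cxlu kraw qsz acgw ihcw

Answer: dqr
mkho
kve
cxlu
kraw
qsz
acgw
ihcw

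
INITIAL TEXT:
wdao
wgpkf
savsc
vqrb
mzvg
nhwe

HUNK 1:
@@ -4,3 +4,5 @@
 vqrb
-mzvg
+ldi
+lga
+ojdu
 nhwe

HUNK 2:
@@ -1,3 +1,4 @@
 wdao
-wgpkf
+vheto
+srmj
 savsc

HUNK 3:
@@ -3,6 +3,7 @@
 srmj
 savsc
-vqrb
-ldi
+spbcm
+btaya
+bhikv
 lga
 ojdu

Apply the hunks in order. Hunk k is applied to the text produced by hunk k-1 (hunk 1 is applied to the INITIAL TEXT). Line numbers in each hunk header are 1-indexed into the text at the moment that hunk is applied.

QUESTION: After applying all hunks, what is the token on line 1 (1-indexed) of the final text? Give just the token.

Hunk 1: at line 4 remove [mzvg] add [ldi,lga,ojdu] -> 8 lines: wdao wgpkf savsc vqrb ldi lga ojdu nhwe
Hunk 2: at line 1 remove [wgpkf] add [vheto,srmj] -> 9 lines: wdao vheto srmj savsc vqrb ldi lga ojdu nhwe
Hunk 3: at line 3 remove [vqrb,ldi] add [spbcm,btaya,bhikv] -> 10 lines: wdao vheto srmj savsc spbcm btaya bhikv lga ojdu nhwe
Final line 1: wdao

Answer: wdao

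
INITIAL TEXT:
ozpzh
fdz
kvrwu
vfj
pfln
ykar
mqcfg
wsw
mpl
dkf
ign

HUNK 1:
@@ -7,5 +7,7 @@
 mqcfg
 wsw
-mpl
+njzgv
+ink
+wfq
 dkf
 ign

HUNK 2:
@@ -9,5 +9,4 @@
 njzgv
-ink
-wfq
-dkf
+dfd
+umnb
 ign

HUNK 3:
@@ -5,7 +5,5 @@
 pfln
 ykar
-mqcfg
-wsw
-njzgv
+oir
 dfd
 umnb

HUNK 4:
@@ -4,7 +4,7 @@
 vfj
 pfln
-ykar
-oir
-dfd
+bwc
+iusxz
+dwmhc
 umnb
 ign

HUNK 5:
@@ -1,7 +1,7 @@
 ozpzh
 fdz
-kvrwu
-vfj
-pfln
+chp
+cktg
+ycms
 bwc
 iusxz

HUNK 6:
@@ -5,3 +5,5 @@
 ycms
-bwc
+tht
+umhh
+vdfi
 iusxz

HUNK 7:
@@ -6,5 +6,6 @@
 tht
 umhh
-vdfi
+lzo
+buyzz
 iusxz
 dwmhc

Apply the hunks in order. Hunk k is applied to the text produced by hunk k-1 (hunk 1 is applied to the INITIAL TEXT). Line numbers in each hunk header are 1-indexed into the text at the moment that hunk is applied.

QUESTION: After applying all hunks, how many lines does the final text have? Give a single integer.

Hunk 1: at line 7 remove [mpl] add [njzgv,ink,wfq] -> 13 lines: ozpzh fdz kvrwu vfj pfln ykar mqcfg wsw njzgv ink wfq dkf ign
Hunk 2: at line 9 remove [ink,wfq,dkf] add [dfd,umnb] -> 12 lines: ozpzh fdz kvrwu vfj pfln ykar mqcfg wsw njzgv dfd umnb ign
Hunk 3: at line 5 remove [mqcfg,wsw,njzgv] add [oir] -> 10 lines: ozpzh fdz kvrwu vfj pfln ykar oir dfd umnb ign
Hunk 4: at line 4 remove [ykar,oir,dfd] add [bwc,iusxz,dwmhc] -> 10 lines: ozpzh fdz kvrwu vfj pfln bwc iusxz dwmhc umnb ign
Hunk 5: at line 1 remove [kvrwu,vfj,pfln] add [chp,cktg,ycms] -> 10 lines: ozpzh fdz chp cktg ycms bwc iusxz dwmhc umnb ign
Hunk 6: at line 5 remove [bwc] add [tht,umhh,vdfi] -> 12 lines: ozpzh fdz chp cktg ycms tht umhh vdfi iusxz dwmhc umnb ign
Hunk 7: at line 6 remove [vdfi] add [lzo,buyzz] -> 13 lines: ozpzh fdz chp cktg ycms tht umhh lzo buyzz iusxz dwmhc umnb ign
Final line count: 13

Answer: 13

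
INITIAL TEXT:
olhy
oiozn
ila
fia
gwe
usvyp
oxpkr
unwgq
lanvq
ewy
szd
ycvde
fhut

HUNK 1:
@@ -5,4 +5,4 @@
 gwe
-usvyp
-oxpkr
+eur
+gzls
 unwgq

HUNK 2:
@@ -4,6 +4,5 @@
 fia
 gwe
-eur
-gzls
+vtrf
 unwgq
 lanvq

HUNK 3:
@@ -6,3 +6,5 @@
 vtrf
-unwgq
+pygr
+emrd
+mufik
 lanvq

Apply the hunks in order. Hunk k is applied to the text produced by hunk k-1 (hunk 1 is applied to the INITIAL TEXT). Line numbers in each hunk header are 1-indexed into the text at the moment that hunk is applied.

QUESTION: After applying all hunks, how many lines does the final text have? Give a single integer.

Answer: 14

Derivation:
Hunk 1: at line 5 remove [usvyp,oxpkr] add [eur,gzls] -> 13 lines: olhy oiozn ila fia gwe eur gzls unwgq lanvq ewy szd ycvde fhut
Hunk 2: at line 4 remove [eur,gzls] add [vtrf] -> 12 lines: olhy oiozn ila fia gwe vtrf unwgq lanvq ewy szd ycvde fhut
Hunk 3: at line 6 remove [unwgq] add [pygr,emrd,mufik] -> 14 lines: olhy oiozn ila fia gwe vtrf pygr emrd mufik lanvq ewy szd ycvde fhut
Final line count: 14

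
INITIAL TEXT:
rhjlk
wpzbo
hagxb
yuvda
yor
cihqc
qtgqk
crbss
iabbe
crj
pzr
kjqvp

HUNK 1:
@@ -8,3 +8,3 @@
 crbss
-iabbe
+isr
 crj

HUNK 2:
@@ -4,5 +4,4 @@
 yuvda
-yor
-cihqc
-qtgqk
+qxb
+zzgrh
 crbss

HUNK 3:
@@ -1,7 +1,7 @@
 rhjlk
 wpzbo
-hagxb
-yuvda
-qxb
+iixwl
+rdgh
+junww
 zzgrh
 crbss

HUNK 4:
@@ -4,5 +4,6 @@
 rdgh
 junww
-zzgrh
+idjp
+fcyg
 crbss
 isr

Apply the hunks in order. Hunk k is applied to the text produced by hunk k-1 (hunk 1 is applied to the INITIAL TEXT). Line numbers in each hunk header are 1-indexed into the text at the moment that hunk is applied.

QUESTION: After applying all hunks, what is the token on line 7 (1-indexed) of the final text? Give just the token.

Answer: fcyg

Derivation:
Hunk 1: at line 8 remove [iabbe] add [isr] -> 12 lines: rhjlk wpzbo hagxb yuvda yor cihqc qtgqk crbss isr crj pzr kjqvp
Hunk 2: at line 4 remove [yor,cihqc,qtgqk] add [qxb,zzgrh] -> 11 lines: rhjlk wpzbo hagxb yuvda qxb zzgrh crbss isr crj pzr kjqvp
Hunk 3: at line 1 remove [hagxb,yuvda,qxb] add [iixwl,rdgh,junww] -> 11 lines: rhjlk wpzbo iixwl rdgh junww zzgrh crbss isr crj pzr kjqvp
Hunk 4: at line 4 remove [zzgrh] add [idjp,fcyg] -> 12 lines: rhjlk wpzbo iixwl rdgh junww idjp fcyg crbss isr crj pzr kjqvp
Final line 7: fcyg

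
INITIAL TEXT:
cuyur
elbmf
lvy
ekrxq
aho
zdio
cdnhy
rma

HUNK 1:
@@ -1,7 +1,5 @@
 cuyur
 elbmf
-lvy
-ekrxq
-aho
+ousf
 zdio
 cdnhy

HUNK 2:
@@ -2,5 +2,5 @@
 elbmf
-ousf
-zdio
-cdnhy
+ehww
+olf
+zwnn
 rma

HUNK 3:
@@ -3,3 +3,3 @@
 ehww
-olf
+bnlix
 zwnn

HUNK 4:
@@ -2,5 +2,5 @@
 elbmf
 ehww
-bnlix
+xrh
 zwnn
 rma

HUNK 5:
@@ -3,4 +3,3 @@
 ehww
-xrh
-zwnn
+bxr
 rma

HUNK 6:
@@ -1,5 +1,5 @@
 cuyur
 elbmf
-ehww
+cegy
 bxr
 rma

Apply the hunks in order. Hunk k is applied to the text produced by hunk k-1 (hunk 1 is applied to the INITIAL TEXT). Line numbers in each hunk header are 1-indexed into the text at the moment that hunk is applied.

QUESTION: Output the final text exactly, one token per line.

Hunk 1: at line 1 remove [lvy,ekrxq,aho] add [ousf] -> 6 lines: cuyur elbmf ousf zdio cdnhy rma
Hunk 2: at line 2 remove [ousf,zdio,cdnhy] add [ehww,olf,zwnn] -> 6 lines: cuyur elbmf ehww olf zwnn rma
Hunk 3: at line 3 remove [olf] add [bnlix] -> 6 lines: cuyur elbmf ehww bnlix zwnn rma
Hunk 4: at line 2 remove [bnlix] add [xrh] -> 6 lines: cuyur elbmf ehww xrh zwnn rma
Hunk 5: at line 3 remove [xrh,zwnn] add [bxr] -> 5 lines: cuyur elbmf ehww bxr rma
Hunk 6: at line 1 remove [ehww] add [cegy] -> 5 lines: cuyur elbmf cegy bxr rma

Answer: cuyur
elbmf
cegy
bxr
rma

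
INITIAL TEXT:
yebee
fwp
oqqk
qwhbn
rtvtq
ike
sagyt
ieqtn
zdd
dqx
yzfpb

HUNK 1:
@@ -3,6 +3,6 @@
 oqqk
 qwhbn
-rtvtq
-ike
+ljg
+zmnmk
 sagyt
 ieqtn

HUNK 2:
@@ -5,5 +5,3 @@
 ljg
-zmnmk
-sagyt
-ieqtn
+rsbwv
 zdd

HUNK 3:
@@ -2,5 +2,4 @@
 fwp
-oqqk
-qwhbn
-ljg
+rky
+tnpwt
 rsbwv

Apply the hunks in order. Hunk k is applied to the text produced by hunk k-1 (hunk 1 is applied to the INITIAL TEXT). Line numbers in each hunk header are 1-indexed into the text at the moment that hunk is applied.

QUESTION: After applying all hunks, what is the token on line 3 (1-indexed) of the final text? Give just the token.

Hunk 1: at line 3 remove [rtvtq,ike] add [ljg,zmnmk] -> 11 lines: yebee fwp oqqk qwhbn ljg zmnmk sagyt ieqtn zdd dqx yzfpb
Hunk 2: at line 5 remove [zmnmk,sagyt,ieqtn] add [rsbwv] -> 9 lines: yebee fwp oqqk qwhbn ljg rsbwv zdd dqx yzfpb
Hunk 3: at line 2 remove [oqqk,qwhbn,ljg] add [rky,tnpwt] -> 8 lines: yebee fwp rky tnpwt rsbwv zdd dqx yzfpb
Final line 3: rky

Answer: rky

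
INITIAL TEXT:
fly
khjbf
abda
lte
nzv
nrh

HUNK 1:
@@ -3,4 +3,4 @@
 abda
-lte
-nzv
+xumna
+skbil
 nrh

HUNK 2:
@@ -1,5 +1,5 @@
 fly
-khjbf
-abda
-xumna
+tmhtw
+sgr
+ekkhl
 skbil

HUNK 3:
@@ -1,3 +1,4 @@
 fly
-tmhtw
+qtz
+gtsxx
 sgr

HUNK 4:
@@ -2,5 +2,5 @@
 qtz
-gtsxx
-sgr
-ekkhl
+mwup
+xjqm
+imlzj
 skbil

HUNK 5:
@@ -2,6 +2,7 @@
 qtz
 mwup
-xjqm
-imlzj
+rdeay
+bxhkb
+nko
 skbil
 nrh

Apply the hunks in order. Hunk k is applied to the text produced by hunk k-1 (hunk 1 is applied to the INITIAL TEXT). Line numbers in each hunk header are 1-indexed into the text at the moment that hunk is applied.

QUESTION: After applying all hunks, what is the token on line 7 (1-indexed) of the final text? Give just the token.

Hunk 1: at line 3 remove [lte,nzv] add [xumna,skbil] -> 6 lines: fly khjbf abda xumna skbil nrh
Hunk 2: at line 1 remove [khjbf,abda,xumna] add [tmhtw,sgr,ekkhl] -> 6 lines: fly tmhtw sgr ekkhl skbil nrh
Hunk 3: at line 1 remove [tmhtw] add [qtz,gtsxx] -> 7 lines: fly qtz gtsxx sgr ekkhl skbil nrh
Hunk 4: at line 2 remove [gtsxx,sgr,ekkhl] add [mwup,xjqm,imlzj] -> 7 lines: fly qtz mwup xjqm imlzj skbil nrh
Hunk 5: at line 2 remove [xjqm,imlzj] add [rdeay,bxhkb,nko] -> 8 lines: fly qtz mwup rdeay bxhkb nko skbil nrh
Final line 7: skbil

Answer: skbil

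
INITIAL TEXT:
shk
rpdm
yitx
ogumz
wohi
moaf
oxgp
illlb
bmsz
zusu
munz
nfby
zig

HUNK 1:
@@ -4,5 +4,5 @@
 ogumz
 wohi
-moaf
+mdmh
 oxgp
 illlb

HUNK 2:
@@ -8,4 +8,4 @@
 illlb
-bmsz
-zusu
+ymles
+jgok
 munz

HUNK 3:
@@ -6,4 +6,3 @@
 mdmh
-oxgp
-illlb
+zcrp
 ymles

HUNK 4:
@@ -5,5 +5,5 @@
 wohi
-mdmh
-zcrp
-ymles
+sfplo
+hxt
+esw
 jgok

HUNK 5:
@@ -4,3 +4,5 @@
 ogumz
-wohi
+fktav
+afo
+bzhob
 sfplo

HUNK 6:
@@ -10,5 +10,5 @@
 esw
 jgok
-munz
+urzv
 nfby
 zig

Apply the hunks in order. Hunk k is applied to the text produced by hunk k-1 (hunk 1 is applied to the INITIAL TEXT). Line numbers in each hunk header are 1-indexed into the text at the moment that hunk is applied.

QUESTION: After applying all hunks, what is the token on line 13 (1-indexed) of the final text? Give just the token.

Hunk 1: at line 4 remove [moaf] add [mdmh] -> 13 lines: shk rpdm yitx ogumz wohi mdmh oxgp illlb bmsz zusu munz nfby zig
Hunk 2: at line 8 remove [bmsz,zusu] add [ymles,jgok] -> 13 lines: shk rpdm yitx ogumz wohi mdmh oxgp illlb ymles jgok munz nfby zig
Hunk 3: at line 6 remove [oxgp,illlb] add [zcrp] -> 12 lines: shk rpdm yitx ogumz wohi mdmh zcrp ymles jgok munz nfby zig
Hunk 4: at line 5 remove [mdmh,zcrp,ymles] add [sfplo,hxt,esw] -> 12 lines: shk rpdm yitx ogumz wohi sfplo hxt esw jgok munz nfby zig
Hunk 5: at line 4 remove [wohi] add [fktav,afo,bzhob] -> 14 lines: shk rpdm yitx ogumz fktav afo bzhob sfplo hxt esw jgok munz nfby zig
Hunk 6: at line 10 remove [munz] add [urzv] -> 14 lines: shk rpdm yitx ogumz fktav afo bzhob sfplo hxt esw jgok urzv nfby zig
Final line 13: nfby

Answer: nfby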